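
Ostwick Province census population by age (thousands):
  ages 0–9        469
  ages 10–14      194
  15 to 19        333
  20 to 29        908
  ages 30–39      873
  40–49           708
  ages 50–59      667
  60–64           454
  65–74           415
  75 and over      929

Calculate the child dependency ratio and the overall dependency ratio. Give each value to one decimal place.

Youth dependency ratio: 16.8
Total dependency ratio: 50.9

0–14: 469 + 194 = 663
15–64: 333 + 908 + 873 + 708 + 667 + 454 = 3,943
65+: 415 + 929 = 1,344
Youth dependency ratio = 663 / 3,943 × 100 = 16.8
Total dependency ratio = (663 + 1,344) / 3,943 × 100 = 2,007 / 3,943 × 100 = 50.9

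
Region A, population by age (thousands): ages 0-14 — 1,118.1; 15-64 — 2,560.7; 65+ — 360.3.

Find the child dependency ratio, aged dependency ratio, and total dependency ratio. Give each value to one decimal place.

Youth dependency ratio = 1,118.1 / 2,560.7 × 100 = 43.7
Old-age dependency ratio = 360.3 / 2,560.7 × 100 = 14.1
Total dependency ratio = (1,118.1 + 360.3) / 2,560.7 × 100 = 1,478.4 / 2,560.7 × 100 = 57.7

Youth dependency ratio: 43.7
Old-age dependency ratio: 14.1
Total dependency ratio: 57.7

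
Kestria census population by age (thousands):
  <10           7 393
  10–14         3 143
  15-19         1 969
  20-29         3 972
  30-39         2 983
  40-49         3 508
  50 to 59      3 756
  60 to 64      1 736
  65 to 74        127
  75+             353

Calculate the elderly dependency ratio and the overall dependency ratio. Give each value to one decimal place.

0–14: 7 393 + 3 143 = 10 536
15–64: 1 969 + 3 972 + 2 983 + 3 508 + 3 756 + 1 736 = 17 924
65+: 127 + 353 = 480
Old-age dependency ratio = 480 / 17 924 × 100 = 2.7
Total dependency ratio = (10 536 + 480) / 17 924 × 100 = 11 016 / 17 924 × 100 = 61.5

Old-age dependency ratio: 2.7
Total dependency ratio: 61.5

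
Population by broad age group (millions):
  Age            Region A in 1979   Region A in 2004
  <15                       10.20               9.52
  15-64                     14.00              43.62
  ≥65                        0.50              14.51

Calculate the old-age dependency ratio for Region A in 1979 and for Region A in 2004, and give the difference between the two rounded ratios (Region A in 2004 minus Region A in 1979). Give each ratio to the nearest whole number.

Region A in 1979: 4
Region A in 2004: 33
Difference: +29

Region A in 1979: 0.50 / 14.00 × 100 = 4
Region A in 2004: 14.51 / 43.62 × 100 = 33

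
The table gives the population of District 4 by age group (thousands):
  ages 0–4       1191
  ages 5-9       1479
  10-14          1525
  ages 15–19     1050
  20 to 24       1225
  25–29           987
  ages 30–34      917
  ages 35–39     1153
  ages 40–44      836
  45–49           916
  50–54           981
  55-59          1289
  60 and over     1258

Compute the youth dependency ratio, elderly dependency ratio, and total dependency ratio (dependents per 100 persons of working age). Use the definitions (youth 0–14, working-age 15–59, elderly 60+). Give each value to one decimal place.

0–14: 1191 + 1479 + 1525 = 4195
15–59: 1050 + 1225 + 987 + 917 + 1153 + 836 + 916 + 981 + 1289 = 9354
60+: 1258
Youth dependency ratio = 4195 / 9354 × 100 = 44.8
Old-age dependency ratio = 1258 / 9354 × 100 = 13.4
Total dependency ratio = (4195 + 1258) / 9354 × 100 = 5453 / 9354 × 100 = 58.3

Youth dependency ratio: 44.8
Old-age dependency ratio: 13.4
Total dependency ratio: 58.3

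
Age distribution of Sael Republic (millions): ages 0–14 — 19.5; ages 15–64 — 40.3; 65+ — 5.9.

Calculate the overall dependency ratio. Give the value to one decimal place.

Total dependency ratio: 63.0

Total dependency ratio = (19.5 + 5.9) / 40.3 × 100 = 25.4 / 40.3 × 100 = 63.0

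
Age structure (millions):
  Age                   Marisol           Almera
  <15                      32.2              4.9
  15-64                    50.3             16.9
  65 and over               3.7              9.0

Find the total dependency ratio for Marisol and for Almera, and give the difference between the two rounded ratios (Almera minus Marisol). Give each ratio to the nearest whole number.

Marisol: (32.2 + 3.7) / 50.3 × 100 = 35.9 / 50.3 × 100 = 71
Almera: (4.9 + 9.0) / 16.9 × 100 = 13.9 / 16.9 × 100 = 82

Marisol: 71
Almera: 82
Difference: +11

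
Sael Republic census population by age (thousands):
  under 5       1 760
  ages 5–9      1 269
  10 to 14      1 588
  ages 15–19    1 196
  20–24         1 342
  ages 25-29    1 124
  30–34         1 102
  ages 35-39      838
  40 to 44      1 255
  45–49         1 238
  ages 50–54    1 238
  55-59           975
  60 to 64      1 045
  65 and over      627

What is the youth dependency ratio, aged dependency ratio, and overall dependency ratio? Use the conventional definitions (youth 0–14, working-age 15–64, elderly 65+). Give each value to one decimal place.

0–14: 1 760 + 1 269 + 1 588 = 4 617
15–64: 1 196 + 1 342 + 1 124 + 1 102 + 838 + 1 255 + 1 238 + 1 238 + 975 + 1 045 = 11 353
65+: 627
Youth dependency ratio = 4 617 / 11 353 × 100 = 40.7
Old-age dependency ratio = 627 / 11 353 × 100 = 5.5
Total dependency ratio = (4 617 + 627) / 11 353 × 100 = 5 244 / 11 353 × 100 = 46.2

Youth dependency ratio: 40.7
Old-age dependency ratio: 5.5
Total dependency ratio: 46.2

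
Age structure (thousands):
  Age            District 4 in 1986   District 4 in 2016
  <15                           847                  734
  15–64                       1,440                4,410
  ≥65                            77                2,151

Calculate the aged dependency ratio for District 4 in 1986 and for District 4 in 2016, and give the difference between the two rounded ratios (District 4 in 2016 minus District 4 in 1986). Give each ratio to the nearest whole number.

District 4 in 1986: 5
District 4 in 2016: 49
Difference: +44

District 4 in 1986: 77 / 1,440 × 100 = 5
District 4 in 2016: 2,151 / 4,410 × 100 = 49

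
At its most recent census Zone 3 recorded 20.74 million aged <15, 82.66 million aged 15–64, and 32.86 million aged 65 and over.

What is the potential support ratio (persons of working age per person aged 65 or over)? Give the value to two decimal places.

Potential support ratio: 2.52

Potential support ratio = 82.66 / 32.86 = 2.52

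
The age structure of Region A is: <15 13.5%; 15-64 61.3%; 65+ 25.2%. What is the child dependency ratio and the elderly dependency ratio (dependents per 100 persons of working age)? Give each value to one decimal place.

Youth dependency ratio: 22.0
Old-age dependency ratio: 41.1

Youth dependency ratio = 13.5 / 61.3 × 100 = 22.0
Old-age dependency ratio = 25.2 / 61.3 × 100 = 41.1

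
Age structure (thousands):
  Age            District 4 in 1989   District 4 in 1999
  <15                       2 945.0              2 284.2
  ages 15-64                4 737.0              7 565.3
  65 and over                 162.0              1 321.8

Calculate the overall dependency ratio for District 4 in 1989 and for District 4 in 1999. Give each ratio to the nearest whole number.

District 4 in 1989: (2 945.0 + 162.0) / 4 737.0 × 100 = 3 107.0 / 4 737.0 × 100 = 66
District 4 in 1999: (2 284.2 + 1 321.8) / 7 565.3 × 100 = 3 606.0 / 7 565.3 × 100 = 48

District 4 in 1989: 66
District 4 in 1999: 48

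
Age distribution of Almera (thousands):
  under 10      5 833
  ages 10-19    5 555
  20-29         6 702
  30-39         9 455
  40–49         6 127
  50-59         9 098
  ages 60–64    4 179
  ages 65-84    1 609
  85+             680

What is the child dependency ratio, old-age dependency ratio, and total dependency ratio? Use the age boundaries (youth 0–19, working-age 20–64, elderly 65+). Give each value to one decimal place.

Youth dependency ratio: 32.0
Old-age dependency ratio: 6.4
Total dependency ratio: 38.5

0–19: 5 833 + 5 555 = 11 388
20–64: 6 702 + 9 455 + 6 127 + 9 098 + 4 179 = 35 561
65+: 1 609 + 680 = 2 289
Youth dependency ratio = 11 388 / 35 561 × 100 = 32.0
Old-age dependency ratio = 2 289 / 35 561 × 100 = 6.4
Total dependency ratio = (11 388 + 2 289) / 35 561 × 100 = 13 677 / 35 561 × 100 = 38.5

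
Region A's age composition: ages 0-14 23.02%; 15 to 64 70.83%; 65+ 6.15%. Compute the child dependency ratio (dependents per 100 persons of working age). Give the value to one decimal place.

Youth dependency ratio = 23.02 / 70.83 × 100 = 32.5

Youth dependency ratio: 32.5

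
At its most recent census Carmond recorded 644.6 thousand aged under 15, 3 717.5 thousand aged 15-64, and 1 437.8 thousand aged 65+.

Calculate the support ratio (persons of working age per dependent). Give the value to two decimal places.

Support ratio: 1.79

Support ratio = 3 717.5 / (644.6 + 1 437.8) = 3 717.5 / 2 082.4 = 1.79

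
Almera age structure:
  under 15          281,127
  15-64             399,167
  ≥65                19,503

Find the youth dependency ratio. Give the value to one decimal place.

Youth dependency ratio = 281,127 / 399,167 × 100 = 70.4

Youth dependency ratio: 70.4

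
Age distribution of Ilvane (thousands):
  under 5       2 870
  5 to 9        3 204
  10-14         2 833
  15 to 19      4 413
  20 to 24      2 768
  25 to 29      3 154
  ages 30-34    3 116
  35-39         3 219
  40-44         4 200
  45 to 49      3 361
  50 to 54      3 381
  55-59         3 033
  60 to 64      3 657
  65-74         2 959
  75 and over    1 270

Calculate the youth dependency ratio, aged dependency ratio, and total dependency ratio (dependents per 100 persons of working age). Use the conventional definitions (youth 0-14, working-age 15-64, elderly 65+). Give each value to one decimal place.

0–14: 2 870 + 3 204 + 2 833 = 8 907
15–64: 4 413 + 2 768 + 3 154 + 3 116 + 3 219 + 4 200 + 3 361 + 3 381 + 3 033 + 3 657 = 34 302
65+: 2 959 + 1 270 = 4 229
Youth dependency ratio = 8 907 / 34 302 × 100 = 26.0
Old-age dependency ratio = 4 229 / 34 302 × 100 = 12.3
Total dependency ratio = (8 907 + 4 229) / 34 302 × 100 = 13 136 / 34 302 × 100 = 38.3

Youth dependency ratio: 26.0
Old-age dependency ratio: 12.3
Total dependency ratio: 38.3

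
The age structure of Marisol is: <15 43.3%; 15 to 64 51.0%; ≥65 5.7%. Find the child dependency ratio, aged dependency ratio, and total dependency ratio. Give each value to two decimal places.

Youth dependency ratio = 43.3 / 51.0 × 100 = 84.90
Old-age dependency ratio = 5.7 / 51.0 × 100 = 11.18
Total dependency ratio = (43.3 + 5.7) / 51.0 × 100 = 49.0 / 51.0 × 100 = 96.08

Youth dependency ratio: 84.90
Old-age dependency ratio: 11.18
Total dependency ratio: 96.08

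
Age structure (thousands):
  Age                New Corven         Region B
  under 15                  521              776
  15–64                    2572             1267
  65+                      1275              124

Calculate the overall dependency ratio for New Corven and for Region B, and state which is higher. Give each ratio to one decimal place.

New Corven: 69.8
Region B: 71.0
Higher: Region B

New Corven: (521 + 1275) / 2572 × 100 = 1796 / 2572 × 100 = 69.8
Region B: (776 + 124) / 1267 × 100 = 900 / 1267 × 100 = 71.0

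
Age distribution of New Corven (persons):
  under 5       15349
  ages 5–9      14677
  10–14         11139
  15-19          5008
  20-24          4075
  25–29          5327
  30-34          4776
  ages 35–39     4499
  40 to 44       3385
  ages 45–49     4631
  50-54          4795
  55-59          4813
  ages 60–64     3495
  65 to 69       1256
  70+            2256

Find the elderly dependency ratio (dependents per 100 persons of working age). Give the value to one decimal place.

Old-age dependency ratio: 7.8

0–14: 15349 + 14677 + 11139 = 41165
15–64: 5008 + 4075 + 5327 + 4776 + 4499 + 3385 + 4631 + 4795 + 4813 + 3495 = 44804
65+: 1256 + 2256 = 3512
Old-age dependency ratio = 3512 / 44804 × 100 = 7.8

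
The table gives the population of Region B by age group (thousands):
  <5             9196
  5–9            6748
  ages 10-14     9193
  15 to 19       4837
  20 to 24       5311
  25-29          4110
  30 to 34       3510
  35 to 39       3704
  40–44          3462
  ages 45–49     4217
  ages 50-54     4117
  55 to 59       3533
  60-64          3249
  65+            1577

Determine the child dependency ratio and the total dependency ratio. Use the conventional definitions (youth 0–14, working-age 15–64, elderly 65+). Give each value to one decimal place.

0–14: 9196 + 6748 + 9193 = 25137
15–64: 4837 + 5311 + 4110 + 3510 + 3704 + 3462 + 4217 + 4117 + 3533 + 3249 = 40050
65+: 1577
Youth dependency ratio = 25137 / 40050 × 100 = 62.8
Total dependency ratio = (25137 + 1577) / 40050 × 100 = 26714 / 40050 × 100 = 66.7

Youth dependency ratio: 62.8
Total dependency ratio: 66.7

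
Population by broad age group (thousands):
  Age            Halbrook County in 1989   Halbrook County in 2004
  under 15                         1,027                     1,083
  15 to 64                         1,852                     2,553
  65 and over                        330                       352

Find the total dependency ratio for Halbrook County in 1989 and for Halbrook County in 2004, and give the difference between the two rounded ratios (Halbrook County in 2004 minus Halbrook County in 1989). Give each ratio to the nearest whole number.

Halbrook County in 1989: (1,027 + 330) / 1,852 × 100 = 1,357 / 1,852 × 100 = 73
Halbrook County in 2004: (1,083 + 352) / 2,553 × 100 = 1,435 / 2,553 × 100 = 56

Halbrook County in 1989: 73
Halbrook County in 2004: 56
Difference: -17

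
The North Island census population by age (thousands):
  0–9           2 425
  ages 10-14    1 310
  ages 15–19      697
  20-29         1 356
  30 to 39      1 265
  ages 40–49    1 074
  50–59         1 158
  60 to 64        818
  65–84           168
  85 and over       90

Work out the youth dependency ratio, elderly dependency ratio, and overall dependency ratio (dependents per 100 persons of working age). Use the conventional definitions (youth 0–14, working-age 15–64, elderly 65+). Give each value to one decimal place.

Youth dependency ratio: 58.7
Old-age dependency ratio: 4.1
Total dependency ratio: 62.7

0–14: 2 425 + 1 310 = 3 735
15–64: 697 + 1 356 + 1 265 + 1 074 + 1 158 + 818 = 6 368
65+: 168 + 90 = 258
Youth dependency ratio = 3 735 / 6 368 × 100 = 58.7
Old-age dependency ratio = 258 / 6 368 × 100 = 4.1
Total dependency ratio = (3 735 + 258) / 6 368 × 100 = 3 993 / 6 368 × 100 = 62.7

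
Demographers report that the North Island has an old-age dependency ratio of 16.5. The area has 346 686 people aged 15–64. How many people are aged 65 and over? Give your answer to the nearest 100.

Old-age dependency ratio = elderly / working-age × 100
16.5 = E / 346 686 × 100
⇒ 57 200

Aged 65 and over: 57 200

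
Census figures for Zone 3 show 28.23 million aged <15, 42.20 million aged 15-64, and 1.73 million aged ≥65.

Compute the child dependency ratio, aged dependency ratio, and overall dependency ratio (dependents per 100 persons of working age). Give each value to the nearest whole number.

Youth dependency ratio = 28.23 / 42.20 × 100 = 67
Old-age dependency ratio = 1.73 / 42.20 × 100 = 4
Total dependency ratio = (28.23 + 1.73) / 42.20 × 100 = 29.96 / 42.20 × 100 = 71

Youth dependency ratio: 67
Old-age dependency ratio: 4
Total dependency ratio: 71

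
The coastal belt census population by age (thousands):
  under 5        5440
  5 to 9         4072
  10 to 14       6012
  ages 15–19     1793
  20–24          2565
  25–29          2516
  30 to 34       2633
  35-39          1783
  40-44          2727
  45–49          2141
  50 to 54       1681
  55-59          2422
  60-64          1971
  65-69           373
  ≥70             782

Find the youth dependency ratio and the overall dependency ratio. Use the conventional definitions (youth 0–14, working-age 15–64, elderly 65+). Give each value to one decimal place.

Youth dependency ratio: 69.8
Total dependency ratio: 75.0

0–14: 5440 + 4072 + 6012 = 15524
15–64: 1793 + 2565 + 2516 + 2633 + 1783 + 2727 + 2141 + 1681 + 2422 + 1971 = 22232
65+: 373 + 782 = 1155
Youth dependency ratio = 15524 / 22232 × 100 = 69.8
Total dependency ratio = (15524 + 1155) / 22232 × 100 = 16679 / 22232 × 100 = 75.0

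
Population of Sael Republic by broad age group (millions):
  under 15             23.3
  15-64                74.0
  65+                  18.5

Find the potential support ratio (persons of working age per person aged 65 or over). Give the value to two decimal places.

Potential support ratio = 74.0 / 18.5 = 4.00

Potential support ratio: 4.00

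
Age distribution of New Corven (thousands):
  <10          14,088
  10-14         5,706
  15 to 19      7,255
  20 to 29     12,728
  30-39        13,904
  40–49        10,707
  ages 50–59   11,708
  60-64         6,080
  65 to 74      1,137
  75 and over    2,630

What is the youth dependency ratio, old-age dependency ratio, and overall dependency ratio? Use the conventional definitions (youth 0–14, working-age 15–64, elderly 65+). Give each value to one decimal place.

0–14: 14,088 + 5,706 = 19,794
15–64: 7,255 + 12,728 + 13,904 + 10,707 + 11,708 + 6,080 = 62,382
65+: 1,137 + 2,630 = 3,767
Youth dependency ratio = 19,794 / 62,382 × 100 = 31.7
Old-age dependency ratio = 3,767 / 62,382 × 100 = 6.0
Total dependency ratio = (19,794 + 3,767) / 62,382 × 100 = 23,561 / 62,382 × 100 = 37.8

Youth dependency ratio: 31.7
Old-age dependency ratio: 6.0
Total dependency ratio: 37.8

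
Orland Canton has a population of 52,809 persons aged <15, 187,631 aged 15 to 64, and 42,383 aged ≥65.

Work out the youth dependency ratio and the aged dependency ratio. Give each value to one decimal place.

Youth dependency ratio = 52,809 / 187,631 × 100 = 28.1
Old-age dependency ratio = 42,383 / 187,631 × 100 = 22.6

Youth dependency ratio: 28.1
Old-age dependency ratio: 22.6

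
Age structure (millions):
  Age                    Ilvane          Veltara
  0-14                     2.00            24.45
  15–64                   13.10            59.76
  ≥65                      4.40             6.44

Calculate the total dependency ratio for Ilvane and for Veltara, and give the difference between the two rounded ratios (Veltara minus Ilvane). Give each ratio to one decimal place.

Ilvane: (2.00 + 4.40) / 13.10 × 100 = 6.40 / 13.10 × 100 = 48.9
Veltara: (24.45 + 6.44) / 59.76 × 100 = 30.89 / 59.76 × 100 = 51.7

Ilvane: 48.9
Veltara: 51.7
Difference: +2.8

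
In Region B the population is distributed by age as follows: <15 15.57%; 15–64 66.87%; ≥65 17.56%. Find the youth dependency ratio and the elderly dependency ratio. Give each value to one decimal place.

Youth dependency ratio = 15.57 / 66.87 × 100 = 23.3
Old-age dependency ratio = 17.56 / 66.87 × 100 = 26.3

Youth dependency ratio: 23.3
Old-age dependency ratio: 26.3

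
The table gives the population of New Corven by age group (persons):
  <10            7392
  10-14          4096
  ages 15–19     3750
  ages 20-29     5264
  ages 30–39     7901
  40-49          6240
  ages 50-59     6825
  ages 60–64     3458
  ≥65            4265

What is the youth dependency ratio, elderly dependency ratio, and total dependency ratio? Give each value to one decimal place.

0–14: 7392 + 4096 = 11488
15–64: 3750 + 5264 + 7901 + 6240 + 6825 + 3458 = 33438
65+: 4265
Youth dependency ratio = 11488 / 33438 × 100 = 34.4
Old-age dependency ratio = 4265 / 33438 × 100 = 12.8
Total dependency ratio = (11488 + 4265) / 33438 × 100 = 15753 / 33438 × 100 = 47.1

Youth dependency ratio: 34.4
Old-age dependency ratio: 12.8
Total dependency ratio: 47.1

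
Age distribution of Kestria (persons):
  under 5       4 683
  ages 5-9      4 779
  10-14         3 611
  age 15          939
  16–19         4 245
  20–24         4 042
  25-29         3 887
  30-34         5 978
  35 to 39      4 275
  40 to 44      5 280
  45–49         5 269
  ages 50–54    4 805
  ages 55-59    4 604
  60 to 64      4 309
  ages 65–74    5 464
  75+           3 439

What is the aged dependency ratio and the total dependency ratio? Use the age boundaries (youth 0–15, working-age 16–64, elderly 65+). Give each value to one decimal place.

0–15: 4 683 + 4 779 + 3 611 + 939 = 14 012
16–64: 4 245 + 4 042 + 3 887 + 5 978 + 4 275 + 5 280 + 5 269 + 4 805 + 4 604 + 4 309 = 46 694
65+: 5 464 + 3 439 = 8 903
Old-age dependency ratio = 8 903 / 46 694 × 100 = 19.1
Total dependency ratio = (14 012 + 8 903) / 46 694 × 100 = 22 915 / 46 694 × 100 = 49.1

Old-age dependency ratio: 19.1
Total dependency ratio: 49.1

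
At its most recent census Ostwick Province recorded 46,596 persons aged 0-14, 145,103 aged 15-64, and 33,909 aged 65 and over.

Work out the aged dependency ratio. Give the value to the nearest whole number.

Old-age dependency ratio = 33,909 / 145,103 × 100 = 23

Old-age dependency ratio: 23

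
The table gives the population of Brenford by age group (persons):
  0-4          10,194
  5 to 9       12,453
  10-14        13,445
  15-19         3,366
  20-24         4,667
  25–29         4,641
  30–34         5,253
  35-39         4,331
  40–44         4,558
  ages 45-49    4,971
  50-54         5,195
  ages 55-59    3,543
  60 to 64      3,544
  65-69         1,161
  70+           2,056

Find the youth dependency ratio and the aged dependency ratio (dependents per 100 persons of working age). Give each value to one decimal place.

Youth dependency ratio: 81.9
Old-age dependency ratio: 7.3

0–14: 10,194 + 12,453 + 13,445 = 36,092
15–64: 3,366 + 4,667 + 4,641 + 5,253 + 4,331 + 4,558 + 4,971 + 5,195 + 3,543 + 3,544 = 44,069
65+: 1,161 + 2,056 = 3,217
Youth dependency ratio = 36,092 / 44,069 × 100 = 81.9
Old-age dependency ratio = 3,217 / 44,069 × 100 = 7.3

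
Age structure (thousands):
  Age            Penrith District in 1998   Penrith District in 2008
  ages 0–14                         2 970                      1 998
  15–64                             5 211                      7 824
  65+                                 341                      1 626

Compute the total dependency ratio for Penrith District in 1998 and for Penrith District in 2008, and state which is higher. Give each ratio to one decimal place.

Penrith District in 1998: (2 970 + 341) / 5 211 × 100 = 3 311 / 5 211 × 100 = 63.5
Penrith District in 2008: (1 998 + 1 626) / 7 824 × 100 = 3 624 / 7 824 × 100 = 46.3

Penrith District in 1998: 63.5
Penrith District in 2008: 46.3
Higher: Penrith District in 1998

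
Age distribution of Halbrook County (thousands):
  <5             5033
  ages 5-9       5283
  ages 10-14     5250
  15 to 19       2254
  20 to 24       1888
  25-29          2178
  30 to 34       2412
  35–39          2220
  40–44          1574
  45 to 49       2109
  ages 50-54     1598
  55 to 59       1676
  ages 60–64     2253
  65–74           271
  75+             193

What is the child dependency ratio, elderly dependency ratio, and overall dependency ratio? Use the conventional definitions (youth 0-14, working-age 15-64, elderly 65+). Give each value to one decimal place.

0–14: 5033 + 5283 + 5250 = 15566
15–64: 2254 + 1888 + 2178 + 2412 + 2220 + 1574 + 2109 + 1598 + 1676 + 2253 = 20162
65+: 271 + 193 = 464
Youth dependency ratio = 15566 / 20162 × 100 = 77.2
Old-age dependency ratio = 464 / 20162 × 100 = 2.3
Total dependency ratio = (15566 + 464) / 20162 × 100 = 16030 / 20162 × 100 = 79.5

Youth dependency ratio: 77.2
Old-age dependency ratio: 2.3
Total dependency ratio: 79.5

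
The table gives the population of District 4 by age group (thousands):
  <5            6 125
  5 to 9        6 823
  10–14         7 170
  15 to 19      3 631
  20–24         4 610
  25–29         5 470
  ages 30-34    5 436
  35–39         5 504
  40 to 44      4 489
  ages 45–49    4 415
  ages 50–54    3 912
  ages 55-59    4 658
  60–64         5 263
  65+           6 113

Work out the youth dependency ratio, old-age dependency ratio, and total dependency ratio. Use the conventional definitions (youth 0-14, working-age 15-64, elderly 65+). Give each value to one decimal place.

0–14: 6 125 + 6 823 + 7 170 = 20 118
15–64: 3 631 + 4 610 + 5 470 + 5 436 + 5 504 + 4 489 + 4 415 + 3 912 + 4 658 + 5 263 = 47 388
65+: 6 113
Youth dependency ratio = 20 118 / 47 388 × 100 = 42.5
Old-age dependency ratio = 6 113 / 47 388 × 100 = 12.9
Total dependency ratio = (20 118 + 6 113) / 47 388 × 100 = 26 231 / 47 388 × 100 = 55.4

Youth dependency ratio: 42.5
Old-age dependency ratio: 12.9
Total dependency ratio: 55.4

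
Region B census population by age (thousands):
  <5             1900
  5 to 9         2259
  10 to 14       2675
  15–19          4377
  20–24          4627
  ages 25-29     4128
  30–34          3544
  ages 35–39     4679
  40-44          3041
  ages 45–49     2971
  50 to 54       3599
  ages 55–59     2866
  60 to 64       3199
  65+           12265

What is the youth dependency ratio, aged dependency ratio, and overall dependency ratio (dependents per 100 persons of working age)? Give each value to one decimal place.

Youth dependency ratio: 18.5
Old-age dependency ratio: 33.1
Total dependency ratio: 51.6

0–14: 1900 + 2259 + 2675 = 6834
15–64: 4377 + 4627 + 4128 + 3544 + 4679 + 3041 + 2971 + 3599 + 2866 + 3199 = 37031
65+: 12265
Youth dependency ratio = 6834 / 37031 × 100 = 18.5
Old-age dependency ratio = 12265 / 37031 × 100 = 33.1
Total dependency ratio = (6834 + 12265) / 37031 × 100 = 19099 / 37031 × 100 = 51.6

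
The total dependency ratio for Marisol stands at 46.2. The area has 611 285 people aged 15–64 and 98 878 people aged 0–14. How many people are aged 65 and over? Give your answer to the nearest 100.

Aged 65 and over: 183 500

Total dependency ratio = (youth + elderly) / working-age × 100
46.2 = (98 878 + E) / 611 285 × 100
⇒ 183 500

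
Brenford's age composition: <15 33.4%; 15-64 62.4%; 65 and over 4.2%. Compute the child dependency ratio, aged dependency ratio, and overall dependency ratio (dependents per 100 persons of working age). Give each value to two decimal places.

Youth dependency ratio: 53.53
Old-age dependency ratio: 6.73
Total dependency ratio: 60.26

Youth dependency ratio = 33.4 / 62.4 × 100 = 53.53
Old-age dependency ratio = 4.2 / 62.4 × 100 = 6.73
Total dependency ratio = (33.4 + 4.2) / 62.4 × 100 = 37.6 / 62.4 × 100 = 60.26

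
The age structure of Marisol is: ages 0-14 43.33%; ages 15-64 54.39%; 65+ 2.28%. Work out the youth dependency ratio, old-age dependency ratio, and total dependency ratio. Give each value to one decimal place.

Youth dependency ratio: 79.7
Old-age dependency ratio: 4.2
Total dependency ratio: 83.9

Youth dependency ratio = 43.33 / 54.39 × 100 = 79.7
Old-age dependency ratio = 2.28 / 54.39 × 100 = 4.2
Total dependency ratio = (43.33 + 2.28) / 54.39 × 100 = 45.61 / 54.39 × 100 = 83.9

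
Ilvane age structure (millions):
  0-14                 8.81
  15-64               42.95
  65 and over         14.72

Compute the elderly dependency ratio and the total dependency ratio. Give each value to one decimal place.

Old-age dependency ratio = 14.72 / 42.95 × 100 = 34.3
Total dependency ratio = (8.81 + 14.72) / 42.95 × 100 = 23.53 / 42.95 × 100 = 54.8

Old-age dependency ratio: 34.3
Total dependency ratio: 54.8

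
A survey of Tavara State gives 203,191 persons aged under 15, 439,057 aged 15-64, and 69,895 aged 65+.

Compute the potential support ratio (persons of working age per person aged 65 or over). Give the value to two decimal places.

Potential support ratio = 439,057 / 69,895 = 6.28

Potential support ratio: 6.28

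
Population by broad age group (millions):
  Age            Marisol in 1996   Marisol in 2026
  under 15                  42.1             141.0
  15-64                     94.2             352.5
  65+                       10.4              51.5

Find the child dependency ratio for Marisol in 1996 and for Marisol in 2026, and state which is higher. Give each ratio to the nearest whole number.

Marisol in 1996: 45
Marisol in 2026: 40
Higher: Marisol in 1996

Marisol in 1996: 42.1 / 94.2 × 100 = 45
Marisol in 2026: 141.0 / 352.5 × 100 = 40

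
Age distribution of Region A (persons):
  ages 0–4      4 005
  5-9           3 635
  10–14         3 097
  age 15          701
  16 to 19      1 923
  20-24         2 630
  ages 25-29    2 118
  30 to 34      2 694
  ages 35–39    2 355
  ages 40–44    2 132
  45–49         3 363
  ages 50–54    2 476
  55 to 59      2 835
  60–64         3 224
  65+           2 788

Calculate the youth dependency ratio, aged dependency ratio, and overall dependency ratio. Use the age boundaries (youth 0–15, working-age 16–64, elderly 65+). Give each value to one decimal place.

0–15: 4 005 + 3 635 + 3 097 + 701 = 11 438
16–64: 1 923 + 2 630 + 2 118 + 2 694 + 2 355 + 2 132 + 3 363 + 2 476 + 2 835 + 3 224 = 25 750
65+: 2 788
Youth dependency ratio = 11 438 / 25 750 × 100 = 44.4
Old-age dependency ratio = 2 788 / 25 750 × 100 = 10.8
Total dependency ratio = (11 438 + 2 788) / 25 750 × 100 = 14 226 / 25 750 × 100 = 55.2

Youth dependency ratio: 44.4
Old-age dependency ratio: 10.8
Total dependency ratio: 55.2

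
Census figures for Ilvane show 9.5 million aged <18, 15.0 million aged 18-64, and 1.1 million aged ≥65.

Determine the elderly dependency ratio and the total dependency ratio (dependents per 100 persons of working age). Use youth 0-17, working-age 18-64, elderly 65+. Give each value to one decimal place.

Old-age dependency ratio = 1.1 / 15.0 × 100 = 7.3
Total dependency ratio = (9.5 + 1.1) / 15.0 × 100 = 10.6 / 15.0 × 100 = 70.7

Old-age dependency ratio: 7.3
Total dependency ratio: 70.7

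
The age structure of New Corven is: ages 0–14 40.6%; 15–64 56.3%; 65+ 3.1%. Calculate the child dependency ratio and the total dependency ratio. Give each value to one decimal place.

Youth dependency ratio: 72.1
Total dependency ratio: 77.6

Youth dependency ratio = 40.6 / 56.3 × 100 = 72.1
Total dependency ratio = (40.6 + 3.1) / 56.3 × 100 = 43.7 / 56.3 × 100 = 77.6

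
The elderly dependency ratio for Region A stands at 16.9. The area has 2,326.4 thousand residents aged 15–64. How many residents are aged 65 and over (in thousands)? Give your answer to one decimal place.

Old-age dependency ratio = elderly / working-age × 100
16.9 = E / 2,326.4 × 100
⇒ 393.2

Aged 65 and over: 393.2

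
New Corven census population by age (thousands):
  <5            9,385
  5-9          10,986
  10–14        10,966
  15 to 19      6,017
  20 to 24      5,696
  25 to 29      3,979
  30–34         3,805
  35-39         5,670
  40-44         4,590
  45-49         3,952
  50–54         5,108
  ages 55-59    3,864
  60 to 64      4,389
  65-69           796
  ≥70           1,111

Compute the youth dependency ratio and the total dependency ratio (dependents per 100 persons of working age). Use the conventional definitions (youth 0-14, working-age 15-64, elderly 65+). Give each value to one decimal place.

Youth dependency ratio: 66.6
Total dependency ratio: 70.6

0–14: 9,385 + 10,986 + 10,966 = 31,337
15–64: 6,017 + 5,696 + 3,979 + 3,805 + 5,670 + 4,590 + 3,952 + 5,108 + 3,864 + 4,389 = 47,070
65+: 796 + 1,111 = 1,907
Youth dependency ratio = 31,337 / 47,070 × 100 = 66.6
Total dependency ratio = (31,337 + 1,907) / 47,070 × 100 = 33,244 / 47,070 × 100 = 70.6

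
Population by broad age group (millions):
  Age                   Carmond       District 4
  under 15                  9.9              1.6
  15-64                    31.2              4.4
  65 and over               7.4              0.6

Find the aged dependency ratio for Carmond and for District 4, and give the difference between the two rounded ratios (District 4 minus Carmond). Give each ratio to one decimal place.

Carmond: 7.4 / 31.2 × 100 = 23.7
District 4: 0.6 / 4.4 × 100 = 13.6

Carmond: 23.7
District 4: 13.6
Difference: -10.1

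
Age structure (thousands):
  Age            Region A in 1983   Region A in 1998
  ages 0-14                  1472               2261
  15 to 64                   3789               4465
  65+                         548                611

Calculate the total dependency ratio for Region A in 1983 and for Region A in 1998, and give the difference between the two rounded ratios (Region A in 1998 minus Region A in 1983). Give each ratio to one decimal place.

Region A in 1983: (1472 + 548) / 3789 × 100 = 2020 / 3789 × 100 = 53.3
Region A in 1998: (2261 + 611) / 4465 × 100 = 2872 / 4465 × 100 = 64.3

Region A in 1983: 53.3
Region A in 1998: 64.3
Difference: +11.0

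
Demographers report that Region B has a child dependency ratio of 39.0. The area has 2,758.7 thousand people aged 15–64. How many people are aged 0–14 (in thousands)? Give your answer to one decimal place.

Aged 0–14: 1,075.9

Youth dependency ratio = youth / working-age × 100
39.0 = Y / 2,758.7 × 100
⇒ 1,075.9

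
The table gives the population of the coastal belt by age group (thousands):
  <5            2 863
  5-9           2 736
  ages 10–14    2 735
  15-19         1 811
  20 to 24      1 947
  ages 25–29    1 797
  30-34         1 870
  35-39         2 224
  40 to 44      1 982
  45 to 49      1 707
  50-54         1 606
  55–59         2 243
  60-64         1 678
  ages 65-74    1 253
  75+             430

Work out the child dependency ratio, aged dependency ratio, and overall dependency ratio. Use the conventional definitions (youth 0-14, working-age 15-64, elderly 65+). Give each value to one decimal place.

0–14: 2 863 + 2 736 + 2 735 = 8 334
15–64: 1 811 + 1 947 + 1 797 + 1 870 + 2 224 + 1 982 + 1 707 + 1 606 + 2 243 + 1 678 = 18 865
65+: 1 253 + 430 = 1 683
Youth dependency ratio = 8 334 / 18 865 × 100 = 44.2
Old-age dependency ratio = 1 683 / 18 865 × 100 = 8.9
Total dependency ratio = (8 334 + 1 683) / 18 865 × 100 = 10 017 / 18 865 × 100 = 53.1

Youth dependency ratio: 44.2
Old-age dependency ratio: 8.9
Total dependency ratio: 53.1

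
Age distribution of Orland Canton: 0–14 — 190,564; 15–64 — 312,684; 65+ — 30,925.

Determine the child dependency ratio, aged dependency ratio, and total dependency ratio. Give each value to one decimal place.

Youth dependency ratio: 60.9
Old-age dependency ratio: 9.9
Total dependency ratio: 70.8

Youth dependency ratio = 190,564 / 312,684 × 100 = 60.9
Old-age dependency ratio = 30,925 / 312,684 × 100 = 9.9
Total dependency ratio = (190,564 + 30,925) / 312,684 × 100 = 221,489 / 312,684 × 100 = 70.8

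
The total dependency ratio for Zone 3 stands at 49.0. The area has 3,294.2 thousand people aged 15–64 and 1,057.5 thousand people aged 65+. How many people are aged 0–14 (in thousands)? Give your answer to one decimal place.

Total dependency ratio = (youth + elderly) / working-age × 100
49.0 = (Y + 1,057.5) / 3,294.2 × 100
⇒ 556.7

Aged 0–14: 556.7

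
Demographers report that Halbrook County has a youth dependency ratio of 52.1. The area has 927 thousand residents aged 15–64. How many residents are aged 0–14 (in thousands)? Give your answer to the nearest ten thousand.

Aged 0–14: 480

Youth dependency ratio = youth / working-age × 100
52.1 = Y / 927 × 100
⇒ 480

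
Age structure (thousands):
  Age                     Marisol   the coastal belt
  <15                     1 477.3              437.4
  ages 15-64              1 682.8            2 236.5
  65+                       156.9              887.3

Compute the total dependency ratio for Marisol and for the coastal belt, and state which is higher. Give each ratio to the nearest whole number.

Marisol: 97
the coastal belt: 59
Higher: Marisol

Marisol: (1 477.3 + 156.9) / 1 682.8 × 100 = 1 634.2 / 1 682.8 × 100 = 97
the coastal belt: (437.4 + 887.3) / 2 236.5 × 100 = 1 324.7 / 2 236.5 × 100 = 59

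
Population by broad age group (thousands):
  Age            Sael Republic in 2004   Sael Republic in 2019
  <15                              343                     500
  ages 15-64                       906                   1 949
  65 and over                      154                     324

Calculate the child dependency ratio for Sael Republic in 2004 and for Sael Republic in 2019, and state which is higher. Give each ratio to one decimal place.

Sael Republic in 2004: 343 / 906 × 100 = 37.9
Sael Republic in 2019: 500 / 1 949 × 100 = 25.7

Sael Republic in 2004: 37.9
Sael Republic in 2019: 25.7
Higher: Sael Republic in 2004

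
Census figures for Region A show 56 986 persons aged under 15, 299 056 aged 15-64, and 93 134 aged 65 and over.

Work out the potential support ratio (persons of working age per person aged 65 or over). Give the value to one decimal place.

Potential support ratio = 299 056 / 93 134 = 3.2

Potential support ratio: 3.2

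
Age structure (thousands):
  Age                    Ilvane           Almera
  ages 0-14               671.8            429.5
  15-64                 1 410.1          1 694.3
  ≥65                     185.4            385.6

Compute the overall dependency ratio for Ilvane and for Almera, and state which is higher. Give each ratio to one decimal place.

Ilvane: 60.8
Almera: 48.1
Higher: Ilvane

Ilvane: (671.8 + 185.4) / 1 410.1 × 100 = 857.2 / 1 410.1 × 100 = 60.8
Almera: (429.5 + 385.6) / 1 694.3 × 100 = 815.1 / 1 694.3 × 100 = 48.1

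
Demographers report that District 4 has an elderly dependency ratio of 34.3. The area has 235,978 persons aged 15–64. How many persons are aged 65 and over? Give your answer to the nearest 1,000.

Aged 65 and over: 81,000

Old-age dependency ratio = elderly / working-age × 100
34.3 = E / 235,978 × 100
⇒ 81,000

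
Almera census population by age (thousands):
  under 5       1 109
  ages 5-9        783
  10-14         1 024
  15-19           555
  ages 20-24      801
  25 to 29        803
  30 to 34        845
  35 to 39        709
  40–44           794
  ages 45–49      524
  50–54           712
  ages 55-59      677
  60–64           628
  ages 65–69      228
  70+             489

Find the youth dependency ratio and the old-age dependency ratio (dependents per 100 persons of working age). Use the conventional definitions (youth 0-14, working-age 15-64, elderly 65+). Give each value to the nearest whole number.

Youth dependency ratio: 41
Old-age dependency ratio: 10

0–14: 1 109 + 783 + 1 024 = 2 916
15–64: 555 + 801 + 803 + 845 + 709 + 794 + 524 + 712 + 677 + 628 = 7 048
65+: 228 + 489 = 717
Youth dependency ratio = 2 916 / 7 048 × 100 = 41
Old-age dependency ratio = 717 / 7 048 × 100 = 10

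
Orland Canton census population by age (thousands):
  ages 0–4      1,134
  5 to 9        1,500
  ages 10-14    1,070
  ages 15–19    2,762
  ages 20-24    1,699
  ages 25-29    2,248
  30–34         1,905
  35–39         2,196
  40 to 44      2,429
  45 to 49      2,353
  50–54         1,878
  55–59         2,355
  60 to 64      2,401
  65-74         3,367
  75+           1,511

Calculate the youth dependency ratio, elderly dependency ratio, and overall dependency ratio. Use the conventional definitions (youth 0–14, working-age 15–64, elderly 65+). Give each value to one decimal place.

0–14: 1,134 + 1,500 + 1,070 = 3,704
15–64: 2,762 + 1,699 + 2,248 + 1,905 + 2,196 + 2,429 + 2,353 + 1,878 + 2,355 + 2,401 = 22,226
65+: 3,367 + 1,511 = 4,878
Youth dependency ratio = 3,704 / 22,226 × 100 = 16.7
Old-age dependency ratio = 4,878 / 22,226 × 100 = 21.9
Total dependency ratio = (3,704 + 4,878) / 22,226 × 100 = 8,582 / 22,226 × 100 = 38.6

Youth dependency ratio: 16.7
Old-age dependency ratio: 21.9
Total dependency ratio: 38.6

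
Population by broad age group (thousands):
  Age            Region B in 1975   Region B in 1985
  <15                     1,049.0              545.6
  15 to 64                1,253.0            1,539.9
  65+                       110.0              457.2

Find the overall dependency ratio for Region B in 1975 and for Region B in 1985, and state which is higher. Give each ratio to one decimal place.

Region B in 1975: (1,049.0 + 110.0) / 1,253.0 × 100 = 1,159.0 / 1,253.0 × 100 = 92.5
Region B in 1985: (545.6 + 457.2) / 1,539.9 × 100 = 1,002.8 / 1,539.9 × 100 = 65.1

Region B in 1975: 92.5
Region B in 1985: 65.1
Higher: Region B in 1975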